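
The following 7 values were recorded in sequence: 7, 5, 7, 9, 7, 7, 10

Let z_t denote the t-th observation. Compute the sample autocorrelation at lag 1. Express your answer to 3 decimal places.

-0.012

Mean z̄ = (7 + 5 + 7 + 9 + 7 + 7 + 10)/7 = 7.4286
Σ(z_t−z̄)(z_{t+1}−z̄) = (1.0408) + (1.0408) + (-0.6735) + (-0.6735) + (0.1837) + (-1.1020) = -0.1837
Denominator Σ(z_t−z̄)² = 15.7143
r_1 = -0.1837 / 15.7143 = -0.012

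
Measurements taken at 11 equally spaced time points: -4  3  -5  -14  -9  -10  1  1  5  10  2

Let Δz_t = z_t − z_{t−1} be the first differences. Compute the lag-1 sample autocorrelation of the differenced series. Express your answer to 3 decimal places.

-0.157

First differences Δz: 7, -8, -9, 5, -1, 11, 0, 4, 5, -8
Mean of differences = 0.6000
Numerator Σ(Δz_t−Δz̄)(Δz_{t+1}−Δz̄) = -69.5600
Denominator Σ(Δz_t−Δz̄)² = 442.4000
r_1(Δz) = -69.5600 / 442.4000 = -0.157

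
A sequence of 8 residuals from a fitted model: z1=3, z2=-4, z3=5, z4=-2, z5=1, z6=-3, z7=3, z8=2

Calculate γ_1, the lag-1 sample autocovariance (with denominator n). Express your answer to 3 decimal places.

Mean z̄ = (3 − 4 + 5 − 2 + 1 − 3 + 3 + 2)/8 = 0.6250
Σ_{t=1}^{7}(z_t−z̄)(z_{t+1}−z̄) = -50.3906
γ_1 = -50.3906 / 8 = -6.299

-6.299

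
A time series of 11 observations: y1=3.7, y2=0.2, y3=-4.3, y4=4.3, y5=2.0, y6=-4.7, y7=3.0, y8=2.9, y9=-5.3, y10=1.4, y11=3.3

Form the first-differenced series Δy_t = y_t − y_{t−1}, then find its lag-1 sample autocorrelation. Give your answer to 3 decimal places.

-0.365

First differences Δy: -3.5, -4.5, 8.6, -2.3, -6.7, 7.7, -0.1, -8.2, 6.7, 1.9
Mean of differences = -0.0400
Numerator Σ(Δy_t−Δȳ)(Δy_{t+1}−Δȳ) = -121.0236
Denominator Σ(Δy_t−Δȳ)² = 331.6640
r_1(Δy) = -121.0236 / 331.6640 = -0.365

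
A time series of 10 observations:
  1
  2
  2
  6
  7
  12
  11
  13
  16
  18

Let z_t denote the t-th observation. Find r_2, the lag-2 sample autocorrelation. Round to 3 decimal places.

Mean z̄ = (1 + 2 + 2 + 6 + 7 + 12 + 11 + 13 + 16 + 18)/10 = 8.8000
Numerator Σ_{t=1}^{8}(z_t−z̄)(z_{t+2}−z̄) = 139.3200
Denominator Σ(z_t−z̄)² = 333.6000
r_2 = 139.3200 / 333.6000 = 0.418

0.418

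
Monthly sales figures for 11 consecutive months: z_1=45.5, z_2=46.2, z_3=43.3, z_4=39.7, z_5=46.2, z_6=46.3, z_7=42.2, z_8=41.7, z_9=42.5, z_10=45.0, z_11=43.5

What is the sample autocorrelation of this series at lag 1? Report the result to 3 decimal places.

0.027

Mean z̄ = (45.5 + 46.2 + 43.3 + 39.7 + 46.2 + 46.3 + 42.2 + 41.7 + 42.5 + 45.0 + 43.5)/11 = 43.8273
Numerator Σ_{t=1}^{10}(z_t−z̄)(z_{t+1}−z̄) = 1.2893
Denominator Σ(z_t−z̄)² = 47.9018
r_1 = 1.2893 / 47.9018 = 0.027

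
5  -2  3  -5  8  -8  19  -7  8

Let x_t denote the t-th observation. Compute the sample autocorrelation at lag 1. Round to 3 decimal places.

Mean x̄ = (5 − 2 + 3 − 5 + 8 − 8 + 19 − 7 + 8)/9 = 2.3333
Numerator Σ_{t=1}^{8}(x_t−x̄)(x_{t+1}−x̄) = -500.1111
Denominator Σ(x_t−x̄)² = 616.0000
r_1 = -500.1111 / 616.0000 = -0.812

-0.812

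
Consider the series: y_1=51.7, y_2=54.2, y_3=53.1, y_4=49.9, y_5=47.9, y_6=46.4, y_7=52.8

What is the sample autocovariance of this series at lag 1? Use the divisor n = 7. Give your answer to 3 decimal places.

2.217

Mean ȳ = (51.7 + 54.2 + 53.1 + 49.9 + 47.9 + 46.4 + 52.8)/7 = 50.8571
Σ_{t=1}^{6}(y_t−ȳ)(y_{t+1}−ȳ) = 15.5196
γ_1 = 15.5196 / 7 = 2.217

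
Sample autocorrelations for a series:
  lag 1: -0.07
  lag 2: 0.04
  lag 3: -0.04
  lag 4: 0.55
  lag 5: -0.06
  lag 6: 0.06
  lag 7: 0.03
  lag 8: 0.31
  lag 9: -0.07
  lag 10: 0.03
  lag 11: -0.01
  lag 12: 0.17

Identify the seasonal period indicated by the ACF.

4

The largest autocorrelation is r_4 = 0.55, with weaker echoes at lags 8 (0.31) and 12 (0.17); the remaining lags stay at or below 0.06.
The dominant spike at lag 4 indicates a seasonal period of 4.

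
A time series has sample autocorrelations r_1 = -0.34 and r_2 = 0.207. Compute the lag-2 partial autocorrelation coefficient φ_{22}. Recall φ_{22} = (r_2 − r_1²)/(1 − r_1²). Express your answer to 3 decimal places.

φ_{22} = (r_2 − r_1²) / (1 − r_1²)
r_1² = (-0.34)² = 0.1156
Numerator = 0.207 − 0.1156 = 0.0914; denominator = 1 − 0.1156 = 0.8844
φ_{22} = 0.0914 / 0.8844 = 0.103

0.103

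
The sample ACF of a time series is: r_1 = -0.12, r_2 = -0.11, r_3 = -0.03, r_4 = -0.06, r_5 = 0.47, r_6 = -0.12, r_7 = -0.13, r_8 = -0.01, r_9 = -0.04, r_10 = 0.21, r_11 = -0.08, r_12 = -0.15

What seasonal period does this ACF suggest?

The largest autocorrelation is r_5 = 0.47, with a weaker echo at lag 10 (0.21); the remaining lags stay at or below -0.01.
The dominant spike at lag 5 indicates a seasonal period of 5.

5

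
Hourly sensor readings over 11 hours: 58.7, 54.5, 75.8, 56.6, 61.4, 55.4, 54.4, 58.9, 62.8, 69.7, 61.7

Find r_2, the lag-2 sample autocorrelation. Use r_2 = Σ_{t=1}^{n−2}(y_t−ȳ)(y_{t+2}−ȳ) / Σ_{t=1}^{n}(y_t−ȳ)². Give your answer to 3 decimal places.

0.012

Mean ȳ = (58.7 + 54.5 + 75.8 + 56.6 + 61.4 + 55.4 + 54.4 + 58.9 + 62.8 + 69.7 + 61.7)/11 = 60.9000
Numerator Σ_{t=1}^{9}(y_t−ȳ)(y_{t+2}−ȳ) = 5.1600
Denominator Σ(y_t−ȳ)² = 444.7400
r_2 = 5.1600 / 444.7400 = 0.012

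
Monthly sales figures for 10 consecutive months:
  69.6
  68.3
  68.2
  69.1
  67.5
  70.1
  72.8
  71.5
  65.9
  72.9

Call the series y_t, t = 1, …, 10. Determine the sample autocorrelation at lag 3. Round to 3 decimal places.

0.110

Mean ȳ = (69.6 + 68.3 + 68.2 + 69.1 + 67.5 + 70.1 + 72.8 + 71.5 + 65.9 + 72.9)/10 = 69.5900
Σ(y_t−ȳ)(y_{t+3}−ȳ) = (-0.0049) + (2.6961) + (-0.7089) + (-1.5729) + (-3.9919) + (-1.8819) + (10.6251) = 5.1607
Denominator Σ(y_t−ȳ)² = 46.9890
r_3 = 5.1607 / 46.9890 = 0.110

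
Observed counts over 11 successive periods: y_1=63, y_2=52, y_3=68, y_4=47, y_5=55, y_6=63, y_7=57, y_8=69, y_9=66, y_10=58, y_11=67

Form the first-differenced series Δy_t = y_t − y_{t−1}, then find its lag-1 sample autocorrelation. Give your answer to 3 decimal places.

First differences Δy: -11, 16, -21, 8, 8, -6, 12, -3, -8, 9
Mean of differences = 0.4000
Numerator Σ(Δy_t−Δȳ)(Δy_{t+1}−Δȳ) = -822.5600
Denominator Σ(Δy_t−Δȳ)² = 1278.4000
r_1(Δy) = -822.5600 / 1278.4000 = -0.643

-0.643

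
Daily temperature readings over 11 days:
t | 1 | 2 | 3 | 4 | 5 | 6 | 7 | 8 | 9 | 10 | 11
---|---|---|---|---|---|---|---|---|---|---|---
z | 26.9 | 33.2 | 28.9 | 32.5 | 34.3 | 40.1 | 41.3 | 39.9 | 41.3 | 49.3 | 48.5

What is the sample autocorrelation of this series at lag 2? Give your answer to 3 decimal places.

0.383

Mean z̄ = (26.9 + 33.2 + 28.9 + 32.5 + 34.3 + 40.1 + 41.3 + 39.9 + 41.3 + 49.3 + 48.5)/11 = 37.8364
Numerator Σ_{t=1}^{9}(z_t−z̄)(z_{t+2}−z̄) = 207.0064
Denominator Σ(z_t−z̄)² = 540.4455
r_2 = 207.0064 / 540.4455 = 0.383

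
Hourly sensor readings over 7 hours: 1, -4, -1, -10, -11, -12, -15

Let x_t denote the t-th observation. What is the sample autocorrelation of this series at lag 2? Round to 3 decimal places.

0.276

Mean x̄ = (1 − 4 − 1 − 10 − 11 − 12 − 15)/7 = -7.4286
Σ(x_t−x̄)(x_{t+2}−x̄) = (54.1837) + (-8.8163) + (-22.9592) + (11.7551) + (27.0408) = 61.2041
Denominator Σ(x_t−x̄)² = 221.7143
r_2 = 61.2041 / 221.7143 = 0.276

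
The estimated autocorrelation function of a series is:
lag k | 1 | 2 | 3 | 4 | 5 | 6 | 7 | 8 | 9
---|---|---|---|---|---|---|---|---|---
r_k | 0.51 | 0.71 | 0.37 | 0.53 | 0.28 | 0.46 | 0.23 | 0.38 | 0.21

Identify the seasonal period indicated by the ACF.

The largest autocorrelation is r_2 = 0.71, with a weaker echo at lag 4 (0.53); the remaining lags stay at or below 0.51.
The dominant spike at lag 2 indicates a seasonal period of 2.

2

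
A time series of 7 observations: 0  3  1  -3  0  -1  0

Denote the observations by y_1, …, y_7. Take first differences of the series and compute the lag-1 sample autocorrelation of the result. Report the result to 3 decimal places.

-0.350

First differences Δy: 3, -2, -4, 3, -1, 1
Mean of differences = 0.0000
Numerator Σ(Δy_t−Δȳ)(Δy_{t+1}−Δȳ) = -14.0000
Denominator Σ(Δy_t−Δȳ)² = 40.0000
r_1(Δy) = -14.0000 / 40.0000 = -0.350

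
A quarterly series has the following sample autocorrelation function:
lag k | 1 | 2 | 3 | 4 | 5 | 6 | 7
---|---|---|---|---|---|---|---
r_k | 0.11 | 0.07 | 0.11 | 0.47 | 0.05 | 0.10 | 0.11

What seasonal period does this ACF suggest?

The largest autocorrelation is r_4 = 0.47; the remaining lags stay at or below 0.11.
The dominant spike at lag 4 indicates a seasonal period of 4.

4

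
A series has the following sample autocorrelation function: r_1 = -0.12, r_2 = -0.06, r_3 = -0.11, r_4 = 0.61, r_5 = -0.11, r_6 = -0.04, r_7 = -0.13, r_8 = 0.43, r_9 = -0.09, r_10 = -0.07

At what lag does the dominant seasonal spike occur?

The largest autocorrelation is r_4 = 0.61, with a weaker echo at lag 8 (0.43); the remaining lags stay at or below -0.04.
The dominant spike at lag 4 indicates a seasonal period of 4.

4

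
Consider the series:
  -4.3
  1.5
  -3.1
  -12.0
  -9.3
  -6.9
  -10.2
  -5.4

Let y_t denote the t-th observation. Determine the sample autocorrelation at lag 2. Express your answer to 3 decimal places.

-0.245

Mean ȳ = (-4.3 + 1.5 − 3.1 − 12.0 − 9.3 − 6.9 − 10.2 − 5.4)/8 = -6.2125
Deviations from mean: 1.9125, 7.7125, 3.1125, -5.7875, -3.0875, -0.6875, -3.9875, 0.8125
Numerator Σ_{t=1}^{6}(y_t−ȳ)(y_{t+2}−ȳ) = -32.5616
Denominator Σ(y_t−ȳ)² = 132.8888
r_2 = -32.5616 / 132.8888 = -0.245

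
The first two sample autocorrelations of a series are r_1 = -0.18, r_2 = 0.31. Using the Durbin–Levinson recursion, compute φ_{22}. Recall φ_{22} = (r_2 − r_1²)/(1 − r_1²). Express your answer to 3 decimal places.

φ_{22} = (r_2 − r_1²) / (1 − r_1²)
r_1² = (-0.18)² = 0.0324
Numerator = 0.31 − 0.0324 = 0.2776; denominator = 1 − 0.0324 = 0.9676
φ_{22} = 0.2776 / 0.9676 = 0.287

0.287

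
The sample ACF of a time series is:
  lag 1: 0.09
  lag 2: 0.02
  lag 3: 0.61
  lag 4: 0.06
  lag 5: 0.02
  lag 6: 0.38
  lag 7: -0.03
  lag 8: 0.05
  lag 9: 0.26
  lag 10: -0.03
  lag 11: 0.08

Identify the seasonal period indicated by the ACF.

The largest autocorrelation is r_3 = 0.61, with weaker echoes at lags 6 (0.38) and 9 (0.26); the remaining lags stay at or below 0.09.
The dominant spike at lag 3 indicates a seasonal period of 3.

3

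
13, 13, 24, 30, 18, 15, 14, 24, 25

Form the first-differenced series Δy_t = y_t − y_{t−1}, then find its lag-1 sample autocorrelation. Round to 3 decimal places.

0.036

First differences Δy: 0, 11, 6, -12, -3, -1, 10, 1
Mean of differences = 1.5000
Numerator Σ(Δy_t−Δȳ)(Δy_{t+1}−Δȳ) = 14.2500
Denominator Σ(Δy_t−Δȳ)² = 394.0000
r_1(Δy) = 14.2500 / 394.0000 = 0.036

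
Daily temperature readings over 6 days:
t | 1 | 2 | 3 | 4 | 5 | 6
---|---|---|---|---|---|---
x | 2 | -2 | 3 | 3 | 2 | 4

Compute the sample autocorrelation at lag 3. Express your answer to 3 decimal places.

Mean x̄ = (2 − 2 + 3 + 3 + 2 + 4)/6 = 2.0000
Deviations from mean: 0.0000, -4.0000, 1.0000, 1.0000, 0.0000, 2.0000
Numerator Σ_{t=1}^{3}(x_t−x̄)(x_{t+3}−x̄) = 2.0000
Denominator Σ(x_t−x̄)² = 22.0000
r_3 = 2.0000 / 22.0000 = 0.091

0.091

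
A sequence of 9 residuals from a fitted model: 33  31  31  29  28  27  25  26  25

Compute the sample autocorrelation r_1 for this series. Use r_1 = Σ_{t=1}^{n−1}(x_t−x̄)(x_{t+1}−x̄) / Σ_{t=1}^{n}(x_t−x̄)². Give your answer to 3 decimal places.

0.630

Mean x̄ = (33 + 31 + 31 + 29 + 28 + 27 + 25 + 26 + 25)/9 = 28.3333
Numerator Σ_{t=1}^{8}(x_t−x̄)(x_{t+1}−x̄) = 41.5556
Denominator Σ(x_t−x̄)² = 66.0000
r_1 = 41.5556 / 66.0000 = 0.630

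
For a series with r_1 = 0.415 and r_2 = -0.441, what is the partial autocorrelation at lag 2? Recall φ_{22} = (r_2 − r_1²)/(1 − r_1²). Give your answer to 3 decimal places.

φ_{22} = (r_2 − r_1²) / (1 − r_1²)
r_1² = (0.415)² = 0.172225
Numerator = -0.441 − 0.1722 = -0.6132; denominator = 1 − 0.1722 = 0.8278
φ_{22} = -0.6132 / 0.8278 = -0.741

-0.741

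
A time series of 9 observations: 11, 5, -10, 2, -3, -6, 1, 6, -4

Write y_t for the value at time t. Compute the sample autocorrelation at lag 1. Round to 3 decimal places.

Mean ȳ = (11 + 5 − 10 + 2 − 3 − 6 + 1 + 6 − 4)/9 = 0.2222
Numerator Σ_{t=1}^{8}(y_t−ȳ)(y_{t+1}−ȳ) = -25.9383
Denominator Σ(y_t−ȳ)² = 347.5556
r_1 = -25.9383 / 347.5556 = -0.075

-0.075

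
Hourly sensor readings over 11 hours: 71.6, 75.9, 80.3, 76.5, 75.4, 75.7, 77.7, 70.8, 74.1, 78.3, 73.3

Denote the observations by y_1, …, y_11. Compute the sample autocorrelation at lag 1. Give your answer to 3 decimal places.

-0.098

Mean ȳ = (71.6 + 75.9 + 80.3 + 76.5 + 75.4 + 75.7 + 77.7 + 70.8 + 74.1 + 78.3 + 73.3)/11 = 75.4182
Numerator Σ_{t=1}^{10}(y_t−ȳ)(y_{t+1}−ȳ) = -7.9412
Denominator Σ(y_t−ȳ)² = 80.9564
r_1 = -7.9412 / 80.9564 = -0.098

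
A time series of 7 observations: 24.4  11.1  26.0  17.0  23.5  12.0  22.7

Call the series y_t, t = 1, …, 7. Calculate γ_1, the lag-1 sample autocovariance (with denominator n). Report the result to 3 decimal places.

Mean ȳ = (24.4 + 11.1 + 26.0 + 17.0 + 23.5 + 12.0 + 22.7)/7 = 19.5286
Σ_{t=1}^{6}(y_t−ȳ)(y_{t+1}−ȳ) = -175.7851
γ_1 = -175.7851 / 7 = -25.112

-25.112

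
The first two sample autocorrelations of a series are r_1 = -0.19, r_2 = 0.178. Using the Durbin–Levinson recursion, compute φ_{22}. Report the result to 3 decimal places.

φ_{22} = (r_2 − r_1²) / (1 − r_1²)
r_1² = (-0.19)² = 0.0361
Numerator = 0.178 − 0.0361 = 0.1419; denominator = 1 − 0.0361 = 0.9639
φ_{22} = 0.1419 / 0.9639 = 0.147

0.147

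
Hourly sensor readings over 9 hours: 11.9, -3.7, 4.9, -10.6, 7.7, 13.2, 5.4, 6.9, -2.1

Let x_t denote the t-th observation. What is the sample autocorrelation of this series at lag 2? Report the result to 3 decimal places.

0.025

Mean x̄ = (11.9 − 3.7 + 4.9 − 10.6 + 7.7 + 13.2 + 5.4 + 6.9 − 2.1)/9 = 3.7333
Numerator Σ_{t=1}^{7}(x_t−x̄)(x_{t+2}−x̄) = 11.8778
Denominator Σ(x_t−x̄)² = 480.9400
r_2 = 11.8778 / 480.9400 = 0.025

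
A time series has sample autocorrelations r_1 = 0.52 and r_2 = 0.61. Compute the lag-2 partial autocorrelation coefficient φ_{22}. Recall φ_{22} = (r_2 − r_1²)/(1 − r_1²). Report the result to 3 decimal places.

0.465

φ_{22} = (r_2 − r_1²) / (1 − r_1²)
r_1² = (0.52)² = 0.2704
Numerator = 0.61 − 0.2704 = 0.3396; denominator = 1 − 0.2704 = 0.7296
φ_{22} = 0.3396 / 0.7296 = 0.465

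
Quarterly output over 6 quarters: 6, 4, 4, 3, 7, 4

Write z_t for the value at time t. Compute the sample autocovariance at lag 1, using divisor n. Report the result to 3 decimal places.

-0.796

Mean z̄ = (6 + 4 + 4 + 3 + 7 + 4)/6 = 4.6667
Deviations: 1.3333, -0.6667, -0.6667, -1.6667, 2.3333, -0.6667
Σ_{t=1}^{5}(z_t−z̄)(z_{t+1}−z̄) = -4.7778
γ_1 = -4.7778 / 6 = -0.796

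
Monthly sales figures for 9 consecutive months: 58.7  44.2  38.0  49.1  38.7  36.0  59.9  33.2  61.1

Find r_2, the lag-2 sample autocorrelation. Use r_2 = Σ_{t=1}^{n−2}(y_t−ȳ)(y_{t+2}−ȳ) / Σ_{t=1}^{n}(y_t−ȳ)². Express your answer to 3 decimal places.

0.165

Mean ȳ = (58.7 + 44.2 + 38.0 + 49.1 + 38.7 + 36.0 + 59.9 + 33.2 + 61.1)/9 = 46.5444
Σ(y_t−ȳ)(y_{t+2}−ȳ) = (-103.8625) + (-5.9914) + (67.0264) + (-26.9469) + (-104.7669) + (140.7098) + (194.3975) = 160.5660
Denominator Σ(y_t−ȳ)² = 973.8222
r_2 = 160.5660 / 973.8222 = 0.165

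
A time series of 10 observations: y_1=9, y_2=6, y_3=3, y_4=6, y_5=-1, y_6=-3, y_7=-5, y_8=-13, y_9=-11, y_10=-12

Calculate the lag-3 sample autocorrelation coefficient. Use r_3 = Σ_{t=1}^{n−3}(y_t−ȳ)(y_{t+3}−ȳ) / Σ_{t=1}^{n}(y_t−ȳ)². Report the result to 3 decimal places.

0.163

Mean ȳ = (9 + 6 + 3 + 6 − 1 − 3 − 5 − 13 − 11 − 12)/10 = -2.1000
Σ(y_t−ȳ)(y_{t+3}−ȳ) = (89.9100) + (8.9100) + (-4.5900) + (-23.4900) + (-11.9900) + (8.0100) + (28.7100) = 95.4700
Denominator Σ(y_t−ȳ)² = 586.9000
r_3 = 95.4700 / 586.9000 = 0.163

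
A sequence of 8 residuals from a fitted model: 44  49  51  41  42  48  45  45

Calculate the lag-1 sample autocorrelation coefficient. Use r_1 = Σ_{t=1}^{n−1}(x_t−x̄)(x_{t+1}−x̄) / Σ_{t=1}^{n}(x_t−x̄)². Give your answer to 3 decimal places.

-0.061

Mean x̄ = (44 + 49 + 51 + 41 + 42 + 48 + 45 + 45)/8 = 45.6250
Deviations from mean: -1.6250, 3.3750, 5.3750, -4.6250, -3.6250, 2.3750, -0.6250, -0.6250
Numerator Σ_{t=1}^{7}(x_t−x̄)(x_{t+1}−x̄) = -5.1406
Denominator Σ(x_t−x̄)² = 83.8750
r_1 = -5.1406 / 83.8750 = -0.061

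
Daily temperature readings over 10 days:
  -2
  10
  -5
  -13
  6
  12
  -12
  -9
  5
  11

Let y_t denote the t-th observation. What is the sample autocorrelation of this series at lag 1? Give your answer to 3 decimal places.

Mean ȳ = (-2 + 10 − 5 − 13 + 6 + 12 − 12 − 9 + 5 + 11)/10 = 0.3000
Numerator Σ_{t=1}^{9}(y_t−ȳ)(y_{t+1}−ȳ) = -35.2900
Denominator Σ(y_t−ȳ)² = 848.1000
r_1 = -35.2900 / 848.1000 = -0.042

-0.042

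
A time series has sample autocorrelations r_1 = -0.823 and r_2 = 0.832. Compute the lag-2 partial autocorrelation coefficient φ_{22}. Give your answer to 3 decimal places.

0.479

φ_{22} = (r_2 − r_1²) / (1 − r_1²)
r_1² = (-0.823)² = 0.677329
Numerator = 0.832 − 0.6773 = 0.1547; denominator = 1 − 0.6773 = 0.3227
φ_{22} = 0.1547 / 0.3227 = 0.479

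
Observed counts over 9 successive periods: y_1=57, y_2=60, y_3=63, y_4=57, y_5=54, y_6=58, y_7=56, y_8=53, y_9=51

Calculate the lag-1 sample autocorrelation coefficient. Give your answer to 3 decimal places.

Mean ȳ = (57 + 60 + 63 + 57 + 54 + 58 + 56 + 53 + 51)/9 = 56.5556
Numerator Σ_{t=1}^{8}(y_t−ȳ)(y_{t+1}−ȳ) = 42.6914
Denominator Σ(y_t−ȳ)² = 106.2222
r_1 = 42.6914 / 106.2222 = 0.402

0.402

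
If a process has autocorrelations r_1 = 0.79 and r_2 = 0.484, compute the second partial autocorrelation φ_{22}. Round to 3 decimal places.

φ_{22} = (r_2 − r_1²) / (1 − r_1²)
r_1² = (0.79)² = 0.6241
Numerator = 0.484 − 0.6241 = -0.1401; denominator = 1 − 0.6241 = 0.3759
φ_{22} = -0.1401 / 0.3759 = -0.373

-0.373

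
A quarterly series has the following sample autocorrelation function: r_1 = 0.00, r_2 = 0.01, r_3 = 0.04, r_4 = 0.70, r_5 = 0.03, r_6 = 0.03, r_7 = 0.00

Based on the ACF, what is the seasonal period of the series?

4

The largest autocorrelation is r_4 = 0.70; the remaining lags stay at or below 0.04.
The dominant spike at lag 4 indicates a seasonal period of 4.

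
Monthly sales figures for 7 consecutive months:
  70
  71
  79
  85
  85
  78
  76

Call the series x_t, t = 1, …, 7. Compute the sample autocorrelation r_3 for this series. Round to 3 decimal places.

-0.544

Mean x̄ = (70 + 71 + 79 + 85 + 85 + 78 + 76)/7 = 77.7143
Deviations from mean: -7.7143, -6.7143, 1.2857, 7.2857, 7.2857, 0.2857, -1.7143
Σ(x_t−x̄)(x_{t+3}−x̄) = (-56.2041) + (-48.9184) + (0.3673) + (-12.4898) = -117.2449
Denominator Σ(x_t−x̄)² = 215.4286
r_3 = -117.2449 / 215.4286 = -0.544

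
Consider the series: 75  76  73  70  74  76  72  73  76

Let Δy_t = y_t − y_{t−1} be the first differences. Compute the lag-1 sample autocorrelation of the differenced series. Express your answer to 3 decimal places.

-0.102

First differences Δy: 1, -3, -3, 4, 2, -4, 1, 3
Mean of differences = 0.1250
Numerator Σ(Δy_t−Δȳ)(Δy_{t+1}−Δȳ) = -6.6406
Denominator Σ(Δy_t−Δȳ)² = 64.8750
r_1(Δy) = -6.6406 / 64.8750 = -0.102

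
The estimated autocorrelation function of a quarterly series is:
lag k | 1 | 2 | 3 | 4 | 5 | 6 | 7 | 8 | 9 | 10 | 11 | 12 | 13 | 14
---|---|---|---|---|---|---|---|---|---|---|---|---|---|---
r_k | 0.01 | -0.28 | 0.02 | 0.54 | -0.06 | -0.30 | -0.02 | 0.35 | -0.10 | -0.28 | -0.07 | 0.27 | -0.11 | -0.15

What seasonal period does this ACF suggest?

4

The largest autocorrelation is r_4 = 0.54, with weaker echoes at lags 8 (0.35) and 12 (0.27); the remaining lags stay at or below 0.02.
The dominant spike at lag 4 indicates a seasonal period of 4.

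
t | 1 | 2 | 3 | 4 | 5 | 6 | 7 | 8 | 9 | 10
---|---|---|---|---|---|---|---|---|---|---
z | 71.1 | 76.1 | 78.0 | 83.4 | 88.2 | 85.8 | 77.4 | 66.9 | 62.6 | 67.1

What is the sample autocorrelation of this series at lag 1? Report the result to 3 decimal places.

0.701

Mean z̄ = (71.1 + 76.1 + 78.0 + 83.4 + 88.2 + 85.8 + 77.4 + 66.9 + 62.6 + 67.1)/10 = 75.6600
Numerator Σ_{t=1}^{9}(z_t−z̄)(z_{t+1}−z̄) = 469.9504
Denominator Σ(z_t−z̄)² = 670.0440
r_1 = 469.9504 / 670.0440 = 0.701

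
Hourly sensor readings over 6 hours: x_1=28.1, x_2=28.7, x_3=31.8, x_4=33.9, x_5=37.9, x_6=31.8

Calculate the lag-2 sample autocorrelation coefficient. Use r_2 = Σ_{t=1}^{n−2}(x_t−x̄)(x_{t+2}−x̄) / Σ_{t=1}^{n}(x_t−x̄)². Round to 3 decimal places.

-0.110

Mean x̄ = (28.1 + 28.7 + 31.8 + 33.9 + 37.9 + 31.8)/6 = 32.0333
Deviations from mean: -3.9333, -3.3333, -0.2333, 1.8667, 5.8667, -0.2333
Numerator Σ_{t=1}^{4}(x_t−x̄)(x_{t+2}−x̄) = -7.1089
Denominator Σ(x_t−x̄)² = 64.5933
r_2 = -7.1089 / 64.5933 = -0.110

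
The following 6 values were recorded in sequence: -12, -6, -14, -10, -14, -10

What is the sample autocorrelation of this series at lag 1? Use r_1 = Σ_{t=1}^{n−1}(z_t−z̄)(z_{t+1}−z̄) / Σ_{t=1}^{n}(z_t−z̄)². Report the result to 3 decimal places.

-0.630

Mean z̄ = (-12 − 6 − 14 − 10 − 14 − 10)/6 = -11.0000
Deviations from mean: -1.0000, 5.0000, -3.0000, 1.0000, -3.0000, 1.0000
Numerator Σ_{t=1}^{5}(z_t−z̄)(z_{t+1}−z̄) = -29.0000
Denominator Σ(z_t−z̄)² = 46.0000
r_1 = -29.0000 / 46.0000 = -0.630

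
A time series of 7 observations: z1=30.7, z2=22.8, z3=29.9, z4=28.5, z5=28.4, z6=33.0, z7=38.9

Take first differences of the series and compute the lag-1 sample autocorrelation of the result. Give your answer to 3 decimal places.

First differences Δz: -7.9, 7.1, -1.4, -0.1, 4.6, 5.9
Mean of differences = 1.3667
Numerator Σ(Δz_t−Δz̄)(Δz_{t+1}−Δz̄) = -55.0178
Denominator Σ(Δz_t−Δz̄)² = 159.5533
r_1(Δz) = -55.0178 / 159.5533 = -0.345

-0.345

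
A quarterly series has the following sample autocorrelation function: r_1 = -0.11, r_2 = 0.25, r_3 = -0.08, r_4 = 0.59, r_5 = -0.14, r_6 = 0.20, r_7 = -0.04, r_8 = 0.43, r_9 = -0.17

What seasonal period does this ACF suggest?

4

The largest autocorrelation is r_4 = 0.59, with a weaker echo at lag 8 (0.43); the remaining lags stay at or below 0.25.
The dominant spike at lag 4 indicates a seasonal period of 4.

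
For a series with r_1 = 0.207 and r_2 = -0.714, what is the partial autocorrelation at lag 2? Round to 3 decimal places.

φ_{22} = (r_2 − r_1²) / (1 − r_1²)
r_1² = (0.207)² = 0.042849
Numerator = -0.714 − 0.0428 = -0.7568; denominator = 1 − 0.0428 = 0.9572
φ_{22} = -0.7568 / 0.9572 = -0.791

-0.791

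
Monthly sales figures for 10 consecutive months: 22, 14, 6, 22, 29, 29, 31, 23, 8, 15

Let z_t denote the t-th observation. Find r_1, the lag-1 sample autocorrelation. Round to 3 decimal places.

Mean z̄ = (22 + 14 + 6 + 22 + 29 + 29 + 31 + 23 + 8 + 15)/10 = 19.9000
Numerator Σ_{t=1}^{9}(z_t−z̄)(z_{t+1}−z̄) = 299.1900
Denominator Σ(z_t−z̄)² = 700.9000
r_1 = 299.1900 / 700.9000 = 0.427

0.427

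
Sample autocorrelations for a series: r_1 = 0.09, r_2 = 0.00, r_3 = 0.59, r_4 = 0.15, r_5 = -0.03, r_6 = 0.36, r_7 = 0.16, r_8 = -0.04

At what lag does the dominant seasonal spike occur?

The largest autocorrelation is r_3 = 0.59, with a weaker echo at lag 6 (0.36); the remaining lags stay at or below 0.16.
The dominant spike at lag 3 indicates a seasonal period of 3.

3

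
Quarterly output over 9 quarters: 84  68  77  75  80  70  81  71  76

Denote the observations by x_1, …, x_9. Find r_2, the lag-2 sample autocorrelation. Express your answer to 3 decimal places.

Mean x̄ = (84 + 68 + 77 + 75 + 80 + 70 + 81 + 71 + 76)/9 = 75.7778
Numerator Σ_{t=1}^{7}(x_t−x̄)(x_{t+2}−x̄) = 76.5679
Denominator Σ(x_t−x̄)² = 231.5556
r_2 = 76.5679 / 231.5556 = 0.331

0.331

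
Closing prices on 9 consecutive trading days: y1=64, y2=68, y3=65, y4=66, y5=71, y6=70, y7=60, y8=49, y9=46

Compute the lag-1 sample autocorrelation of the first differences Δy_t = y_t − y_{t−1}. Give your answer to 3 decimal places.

0.373

First differences Δy: 4, -3, 1, 5, -1, -10, -11, -3
Mean of differences = -2.2500
Numerator Σ(Δy_t−Δȳ)(Δy_{t+1}−Δȳ) = 90.1875
Denominator Σ(Δy_t−Δȳ)² = 241.5000
r_1(Δy) = 90.1875 / 241.5000 = 0.373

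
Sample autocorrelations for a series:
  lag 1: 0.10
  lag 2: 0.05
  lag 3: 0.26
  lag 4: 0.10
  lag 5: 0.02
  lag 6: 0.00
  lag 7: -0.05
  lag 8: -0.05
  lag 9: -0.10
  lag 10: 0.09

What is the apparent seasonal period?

3

The largest autocorrelation is r_3 = 0.26; the remaining lags stay at or below 0.10.
The dominant spike at lag 3 indicates a seasonal period of 3.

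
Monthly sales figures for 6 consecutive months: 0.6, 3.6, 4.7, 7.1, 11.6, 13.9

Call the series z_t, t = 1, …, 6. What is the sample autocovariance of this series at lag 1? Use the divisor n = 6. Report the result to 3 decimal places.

10.243

Mean z̄ = (0.6 + 3.6 + 4.7 + 7.1 + 11.6 + 13.9)/6 = 6.9167
Σ_{t=1}^{5}(z_t−z̄)(z_{t+1}−z̄) = 61.4597
γ_1 = 61.4597 / 6 = 10.243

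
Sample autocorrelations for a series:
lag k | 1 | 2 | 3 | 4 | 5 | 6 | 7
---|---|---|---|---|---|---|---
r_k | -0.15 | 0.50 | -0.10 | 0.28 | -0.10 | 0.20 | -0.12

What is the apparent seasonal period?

The largest autocorrelation is r_2 = 0.50, with weaker echoes at lags 4 (0.28) and 6 (0.20); the remaining lags stay at or below -0.10.
The dominant spike at lag 2 indicates a seasonal period of 2.

2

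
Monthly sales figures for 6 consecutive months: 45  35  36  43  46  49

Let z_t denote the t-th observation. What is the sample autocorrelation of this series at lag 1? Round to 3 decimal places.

0.311

Mean z̄ = (45 + 35 + 36 + 43 + 46 + 49)/6 = 42.3333
Numerator Σ_{t=1}^{5}(z_t−z̄)(z_{t+1}−z̄) = 49.5556
Denominator Σ(z_t−z̄)² = 159.3333
r_1 = 49.5556 / 159.3333 = 0.311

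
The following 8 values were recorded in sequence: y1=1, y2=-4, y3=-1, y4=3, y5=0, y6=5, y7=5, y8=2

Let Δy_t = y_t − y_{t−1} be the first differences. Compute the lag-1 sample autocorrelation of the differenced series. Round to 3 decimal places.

-0.337

First differences Δy: -5, 3, 4, -3, 5, 0, -3
Mean of differences = 0.1429
Numerator Σ(Δy_t−Δȳ)(Δy_{t+1}−Δȳ) = -31.3061
Denominator Σ(Δy_t−Δȳ)² = 92.8571
r_1(Δy) = -31.3061 / 92.8571 = -0.337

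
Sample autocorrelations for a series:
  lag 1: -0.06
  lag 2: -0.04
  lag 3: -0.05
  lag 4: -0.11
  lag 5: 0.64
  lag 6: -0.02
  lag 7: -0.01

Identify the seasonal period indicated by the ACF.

5

The largest autocorrelation is r_5 = 0.64; the remaining lags stay at or below -0.01.
The dominant spike at lag 5 indicates a seasonal period of 5.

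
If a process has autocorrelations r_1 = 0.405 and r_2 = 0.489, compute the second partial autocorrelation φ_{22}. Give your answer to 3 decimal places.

φ_{22} = (r_2 − r_1²) / (1 − r_1²)
r_1² = (0.405)² = 0.164025
Numerator = 0.489 − 0.1640 = 0.3250; denominator = 1 − 0.1640 = 0.8360
φ_{22} = 0.3250 / 0.8360 = 0.389

0.389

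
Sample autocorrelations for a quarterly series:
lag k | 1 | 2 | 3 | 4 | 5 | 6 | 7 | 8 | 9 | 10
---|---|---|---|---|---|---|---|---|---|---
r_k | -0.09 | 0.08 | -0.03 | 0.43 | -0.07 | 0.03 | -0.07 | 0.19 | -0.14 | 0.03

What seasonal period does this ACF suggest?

4

The largest autocorrelation is r_4 = 0.43, with a weaker echo at lag 8 (0.19); the remaining lags stay at or below 0.08.
The dominant spike at lag 4 indicates a seasonal period of 4.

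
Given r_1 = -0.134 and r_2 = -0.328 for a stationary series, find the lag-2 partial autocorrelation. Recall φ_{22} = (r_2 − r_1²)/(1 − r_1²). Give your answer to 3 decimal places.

φ_{22} = (r_2 − r_1²) / (1 − r_1²)
r_1² = (-0.134)² = 0.017956
Numerator = -0.328 − 0.0180 = -0.3460; denominator = 1 − 0.0180 = 0.9820
φ_{22} = -0.3460 / 0.9820 = -0.352

-0.352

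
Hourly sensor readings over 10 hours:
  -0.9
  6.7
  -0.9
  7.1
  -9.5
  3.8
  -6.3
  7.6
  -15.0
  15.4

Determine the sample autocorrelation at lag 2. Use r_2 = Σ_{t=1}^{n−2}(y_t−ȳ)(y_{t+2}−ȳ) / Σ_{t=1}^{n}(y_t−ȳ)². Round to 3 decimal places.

0.505

Mean ȳ = (-0.9 + 6.7 − 0.9 + 7.1 − 9.5 + 3.8 − 6.3 + 7.6 − 15.0 + 15.4)/10 = 0.8000
Numerator Σ_{t=1}^{8}(y_t−ȳ)(y_{t+2}−ȳ) = 381.4600
Denominator Σ(y_t−ȳ)² = 754.8200
r_2 = 381.4600 / 754.8200 = 0.505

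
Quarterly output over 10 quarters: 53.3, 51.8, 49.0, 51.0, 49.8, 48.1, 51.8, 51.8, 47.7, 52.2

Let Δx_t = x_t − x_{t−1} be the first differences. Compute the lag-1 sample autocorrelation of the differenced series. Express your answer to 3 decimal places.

-0.391

First differences Δx: -1.5, -2.8, 2.0, -1.2, -1.7, 3.7, 0.0, -4.1, 4.5
Mean of differences = -0.1222
Numerator Σ(Δx_t−Δx̄)(Δx_{t+1}−Δx̄) = -27.0160
Denominator Σ(Δx_t−Δx̄)² = 69.0356
r_1(Δx) = -27.0160 / 69.0356 = -0.391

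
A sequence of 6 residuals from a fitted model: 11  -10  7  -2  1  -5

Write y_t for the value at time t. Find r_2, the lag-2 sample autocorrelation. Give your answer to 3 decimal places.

Mean ȳ = (11 − 10 + 7 − 2 + 1 − 5)/6 = 0.3333
Deviations from mean: 10.6667, -10.3333, 6.6667, -2.3333, 0.6667, -5.3333
Numerator Σ_{t=1}^{4}(y_t−ȳ)(y_{t+2}−ȳ) = 112.1111
Denominator Σ(y_t−ȳ)² = 299.3333
r_2 = 112.1111 / 299.3333 = 0.375

0.375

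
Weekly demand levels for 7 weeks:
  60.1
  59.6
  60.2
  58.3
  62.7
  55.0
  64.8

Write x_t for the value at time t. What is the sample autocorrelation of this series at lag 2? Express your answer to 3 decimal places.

Mean x̄ = (60.1 + 59.6 + 60.2 + 58.3 + 62.7 + 55.0 + 64.8)/7 = 60.1000
Deviations from mean: 0.0000, -0.5000, 0.1000, -1.8000, 2.6000, -5.1000, 4.7000
Σ(x_t−x̄)(x_{t+2}−x̄) = (0.0000) + (0.9000) + (0.2600) + (9.1800) + (12.2200) = 22.5600
Denominator Σ(x_t−x̄)² = 58.3600
r_2 = 22.5600 / 58.3600 = 0.387

0.387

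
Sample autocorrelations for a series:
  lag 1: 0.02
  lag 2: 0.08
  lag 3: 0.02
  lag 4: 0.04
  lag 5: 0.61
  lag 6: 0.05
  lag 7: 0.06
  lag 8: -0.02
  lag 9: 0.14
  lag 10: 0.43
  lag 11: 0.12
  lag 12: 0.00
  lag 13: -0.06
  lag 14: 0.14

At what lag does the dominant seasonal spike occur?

5

The largest autocorrelation is r_5 = 0.61, with a weaker echo at lag 10 (0.43); the remaining lags stay at or below 0.14.
The dominant spike at lag 5 indicates a seasonal period of 5.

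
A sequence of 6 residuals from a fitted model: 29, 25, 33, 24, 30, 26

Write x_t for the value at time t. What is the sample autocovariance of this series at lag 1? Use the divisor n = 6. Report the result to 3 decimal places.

-8.338

Mean x̄ = (29 + 25 + 33 + 24 + 30 + 26)/6 = 27.8333
Σ_{t=1}^{5}(x_t−x̄)(x_{t+1}−x̄) = -50.0278
γ_1 = -50.0278 / 6 = -8.338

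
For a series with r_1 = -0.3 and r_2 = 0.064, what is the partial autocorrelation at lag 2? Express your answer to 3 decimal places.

φ_{22} = (r_2 − r_1²) / (1 − r_1²)
r_1² = (-0.3)² = 0.09
Numerator = 0.064 − 0.0900 = -0.0260; denominator = 1 − 0.0900 = 0.9100
φ_{22} = -0.0260 / 0.9100 = -0.029

-0.029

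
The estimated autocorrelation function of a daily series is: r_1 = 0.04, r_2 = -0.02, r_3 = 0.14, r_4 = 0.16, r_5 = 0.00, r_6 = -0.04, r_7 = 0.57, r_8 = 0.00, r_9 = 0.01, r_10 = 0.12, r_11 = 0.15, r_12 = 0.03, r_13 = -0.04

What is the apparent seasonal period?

The largest autocorrelation is r_7 = 0.57; the remaining lags stay at or below 0.16.
The dominant spike at lag 7 indicates a seasonal period of 7.

7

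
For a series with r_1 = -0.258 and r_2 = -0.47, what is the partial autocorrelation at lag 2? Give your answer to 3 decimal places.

-0.575

φ_{22} = (r_2 − r_1²) / (1 − r_1²)
r_1² = (-0.258)² = 0.066564
Numerator = -0.47 − 0.0666 = -0.5366; denominator = 1 − 0.0666 = 0.9334
φ_{22} = -0.5366 / 0.9334 = -0.575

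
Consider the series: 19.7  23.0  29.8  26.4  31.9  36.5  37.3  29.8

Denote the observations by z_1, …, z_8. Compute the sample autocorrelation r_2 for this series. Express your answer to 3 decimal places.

Mean z̄ = (19.7 + 23.0 + 29.8 + 26.4 + 31.9 + 36.5 + 37.3 + 29.8)/8 = 29.3000
Deviations from mean: -9.6000, -6.3000, 0.5000, -2.9000, 2.6000, 7.2000, 8.0000, 0.5000
Σ(z_t−z̄)(z_{t+2}−z̄) = (-4.8000) + (18.2700) + (1.3000) + (-20.8800) + (20.8000) + (3.6000) = 18.2900
Denominator Σ(z_t−z̄)² = 263.3600
r_2 = 18.2900 / 263.3600 = 0.069

0.069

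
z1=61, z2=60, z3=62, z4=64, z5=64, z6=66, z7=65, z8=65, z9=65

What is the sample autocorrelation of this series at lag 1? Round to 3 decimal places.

0.670

Mean z̄ = (61 + 60 + 62 + 64 + 64 + 66 + 65 + 65 + 65)/9 = 63.5556
Numerator Σ_{t=1}^{8}(z_t−z̄)(z_{t+1}−z̄) = 22.9136
Denominator Σ(z_t−z̄)² = 34.2222
r_1 = 22.9136 / 34.2222 = 0.670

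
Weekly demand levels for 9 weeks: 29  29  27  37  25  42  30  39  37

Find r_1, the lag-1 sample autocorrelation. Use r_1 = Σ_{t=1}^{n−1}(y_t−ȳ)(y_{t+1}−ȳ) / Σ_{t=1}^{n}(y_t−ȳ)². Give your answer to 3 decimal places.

Mean ȳ = (29 + 29 + 27 + 37 + 25 + 42 + 30 + 39 + 37)/9 = 32.7778
Numerator Σ_{t=1}^{8}(y_t−ȳ)(y_{t+1}−ȳ) = -109.4938
Denominator Σ(y_t−ȳ)² = 289.5556
r_1 = -109.4938 / 289.5556 = -0.378

-0.378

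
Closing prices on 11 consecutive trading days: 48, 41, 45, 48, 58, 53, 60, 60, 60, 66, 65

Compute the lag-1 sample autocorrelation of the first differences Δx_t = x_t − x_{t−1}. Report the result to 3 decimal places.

-0.478

First differences Δx: -7, 4, 3, 10, -5, 7, 0, 0, 6, -1
Mean of differences = 1.7000
Numerator Σ(Δx_t−Δx̄)(Δx_{t+1}−Δx̄) = -122.3900
Denominator Σ(Δx_t−Δx̄)² = 256.1000
r_1(Δx) = -122.3900 / 256.1000 = -0.478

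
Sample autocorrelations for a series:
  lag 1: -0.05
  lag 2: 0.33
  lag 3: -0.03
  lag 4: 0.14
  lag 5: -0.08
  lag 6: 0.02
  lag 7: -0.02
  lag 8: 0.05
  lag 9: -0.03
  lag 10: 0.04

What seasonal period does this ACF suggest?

The largest autocorrelation is r_2 = 0.33; the remaining lags stay at or below 0.14.
The dominant spike at lag 2 indicates a seasonal period of 2.

2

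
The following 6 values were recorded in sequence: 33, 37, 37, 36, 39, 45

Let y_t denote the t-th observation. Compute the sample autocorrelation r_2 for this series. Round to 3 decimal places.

Mean ȳ = (33 + 37 + 37 + 36 + 39 + 45)/6 = 37.8333
Deviations from mean: -4.8333, -0.8333, -0.8333, -1.8333, 1.1667, 7.1667
Σ(y_t−ȳ)(y_{t+2}−ȳ) = (4.0278) + (1.5278) + (-0.9722) + (-13.1389) = -8.5556
Denominator Σ(y_t−ȳ)² = 80.8333
r_2 = -8.5556 / 80.8333 = -0.106

-0.106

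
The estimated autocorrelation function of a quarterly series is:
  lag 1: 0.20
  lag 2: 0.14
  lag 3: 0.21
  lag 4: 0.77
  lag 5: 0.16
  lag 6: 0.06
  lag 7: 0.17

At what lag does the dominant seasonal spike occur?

4

The largest autocorrelation is r_4 = 0.77; the remaining lags stay at or below 0.21.
The dominant spike at lag 4 indicates a seasonal period of 4.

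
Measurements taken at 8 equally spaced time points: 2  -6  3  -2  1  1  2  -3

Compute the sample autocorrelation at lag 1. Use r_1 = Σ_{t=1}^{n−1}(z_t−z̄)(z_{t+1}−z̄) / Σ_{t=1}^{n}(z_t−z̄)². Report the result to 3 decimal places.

-0.612

Mean z̄ = (2 − 6 + 3 − 2 + 1 + 1 + 2 − 3)/8 = -0.2500
Deviations from mean: 2.2500, -5.7500, 3.2500, -1.7500, 1.2500, 1.2500, 2.2500, -2.7500
Numerator Σ_{t=1}^{7}(z_t−z̄)(z_{t+1}−z̄) = -41.3125
Denominator Σ(z_t−z̄)² = 67.5000
r_1 = -41.3125 / 67.5000 = -0.612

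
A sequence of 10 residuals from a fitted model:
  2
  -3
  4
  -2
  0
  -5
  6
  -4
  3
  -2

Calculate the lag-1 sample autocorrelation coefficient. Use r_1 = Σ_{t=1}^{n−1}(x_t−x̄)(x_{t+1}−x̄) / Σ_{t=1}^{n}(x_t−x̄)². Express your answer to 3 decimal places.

-0.798

Mean x̄ = (2 − 3 + 4 − 2 + 0 − 5 + 6 − 4 + 3 − 2)/10 = -0.1000
Numerator Σ_{t=1}^{9}(x_t−x̄)(x_{t+1}−x̄) = -98.1100
Denominator Σ(x_t−x̄)² = 122.9000
r_1 = -98.1100 / 122.9000 = -0.798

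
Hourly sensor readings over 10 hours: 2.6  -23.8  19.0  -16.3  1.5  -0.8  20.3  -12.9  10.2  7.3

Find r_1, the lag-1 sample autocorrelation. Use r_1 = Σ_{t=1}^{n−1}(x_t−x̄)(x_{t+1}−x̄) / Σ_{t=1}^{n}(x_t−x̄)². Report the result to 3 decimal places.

-0.612

Mean x̄ = (2.6 − 23.8 + 19.0 − 16.3 + 1.5 − 0.8 + 20.3 − 12.9 + 10.2 + 7.3)/10 = 0.7100
Numerator Σ_{t=1}^{9}(x_t−x̄)(x_{t+1}−x̄) = -1183.1761
Denominator Σ(x_t−x̄)² = 1933.5690
r_1 = -1183.1761 / 1933.5690 = -0.612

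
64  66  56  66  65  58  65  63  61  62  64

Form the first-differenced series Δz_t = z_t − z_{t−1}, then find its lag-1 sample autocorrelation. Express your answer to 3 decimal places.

First differences Δz: 2, -10, 10, -1, -7, 7, -2, -2, 1, 2
Mean of differences = 0.0000
Numerator Σ(Δz_t−Δz̄)(Δz_{t+1}−Δz̄) = -182.0000
Denominator Σ(Δz_t−Δz̄)² = 316.0000
r_1(Δz) = -182.0000 / 316.0000 = -0.576

-0.576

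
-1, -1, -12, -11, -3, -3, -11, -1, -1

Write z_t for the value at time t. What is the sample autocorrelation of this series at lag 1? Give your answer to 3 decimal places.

Mean z̄ = (-1 − 1 − 12 − 11 − 3 − 3 − 11 − 1 − 1)/9 = -4.8889
Numerator Σ_{t=1}^{8}(z_t−z̄)(z_{t+1}−z̄) = 2.7654
Denominator Σ(z_t−z̄)² = 192.8889
r_1 = 2.7654 / 192.8889 = 0.014

0.014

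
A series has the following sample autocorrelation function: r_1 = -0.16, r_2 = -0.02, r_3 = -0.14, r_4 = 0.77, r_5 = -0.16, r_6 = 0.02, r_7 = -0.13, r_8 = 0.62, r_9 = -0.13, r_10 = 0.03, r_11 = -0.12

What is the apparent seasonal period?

The largest autocorrelation is r_4 = 0.77, with a weaker echo at lag 8 (0.62); the remaining lags stay at or below 0.03.
The dominant spike at lag 4 indicates a seasonal period of 4.

4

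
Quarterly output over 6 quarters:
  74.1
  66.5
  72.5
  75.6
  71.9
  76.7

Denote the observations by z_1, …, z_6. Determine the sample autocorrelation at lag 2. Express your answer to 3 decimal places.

Mean z̄ = (74.1 + 66.5 + 72.5 + 75.6 + 71.9 + 76.7)/6 = 72.8833
Deviations from mean: 1.2167, -6.3833, -0.3833, 2.7167, -0.9833, 3.8167
Numerator Σ_{t=1}^{4}(z_t−z̄)(z_{t+2}−z̄) = -7.0622
Denominator Σ(z_t−z̄)² = 65.2883
r_2 = -7.0622 / 65.2883 = -0.108

-0.108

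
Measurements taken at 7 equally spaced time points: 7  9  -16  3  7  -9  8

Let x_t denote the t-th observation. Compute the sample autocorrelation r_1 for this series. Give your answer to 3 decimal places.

Mean x̄ = (7 + 9 − 16 + 3 + 7 − 9 + 8)/7 = 1.2857
Deviations from mean: 5.7143, 7.7143, -17.2857, 1.7143, 5.7143, -10.2857, 6.7143
Σ(x_t−x̄)(x_{t+1}−x̄) = (44.0816) + (-133.3469) + (-29.6327) + (9.7959) + (-58.7755) + (-69.0612) = -236.9388
Denominator Σ(x_t−x̄)² = 577.4286
r_1 = -236.9388 / 577.4286 = -0.410

-0.410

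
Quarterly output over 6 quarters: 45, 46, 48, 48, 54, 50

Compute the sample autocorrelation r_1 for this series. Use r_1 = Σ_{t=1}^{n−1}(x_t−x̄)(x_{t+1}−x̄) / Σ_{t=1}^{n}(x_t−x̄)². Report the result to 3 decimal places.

0.306

Mean x̄ = (45 + 46 + 48 + 48 + 54 + 50)/6 = 48.5000
Deviations from mean: -3.5000, -2.5000, -0.5000, -0.5000, 5.5000, 1.5000
Σ(x_t−x̄)(x_{t+1}−x̄) = (8.7500) + (1.2500) + (0.2500) + (-2.7500) + (8.2500) = 15.7500
Denominator Σ(x_t−x̄)² = 51.5000
r_1 = 15.7500 / 51.5000 = 0.306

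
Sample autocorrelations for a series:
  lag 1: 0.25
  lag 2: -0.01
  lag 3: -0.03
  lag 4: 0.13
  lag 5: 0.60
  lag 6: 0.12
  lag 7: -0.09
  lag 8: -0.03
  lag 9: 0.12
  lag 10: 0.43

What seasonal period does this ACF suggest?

5

The largest autocorrelation is r_5 = 0.60, with a weaker echo at lag 10 (0.43); the remaining lags stay at or below 0.25.
The dominant spike at lag 5 indicates a seasonal period of 5.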